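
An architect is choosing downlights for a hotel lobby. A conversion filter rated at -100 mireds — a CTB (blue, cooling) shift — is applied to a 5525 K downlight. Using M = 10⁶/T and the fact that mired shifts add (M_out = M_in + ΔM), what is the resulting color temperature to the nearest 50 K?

M_in = 10⁶/5525 = 181.00 mireds.
M_out = 181.00 + (-100) = 81.00 mireds.
T_out = 10⁶/81.00 = 12346.4 K → 12350 K.

12350 K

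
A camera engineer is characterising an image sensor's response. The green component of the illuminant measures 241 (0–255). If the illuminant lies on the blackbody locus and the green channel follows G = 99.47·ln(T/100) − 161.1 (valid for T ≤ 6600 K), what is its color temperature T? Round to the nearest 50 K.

ln t = (241 + 161.1) / 99.47 = 4.0424.
t = e^4.0424 = 56.964.
T = 100·t = 5696 K → 5700 K to the nearest 50 K.

5700 K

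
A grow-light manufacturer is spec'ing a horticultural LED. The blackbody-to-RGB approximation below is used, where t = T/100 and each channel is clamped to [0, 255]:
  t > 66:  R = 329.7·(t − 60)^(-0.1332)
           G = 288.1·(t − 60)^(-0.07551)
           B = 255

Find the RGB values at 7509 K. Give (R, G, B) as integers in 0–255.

t = 7509/100 = 75.09; the t > 66 branch applies.
R = 329.7·(75.09 − 60)^(-0.1332) = 329.7·15.09^(-0.1332) = 329.7·0.69662 = 229.677.
G = 288.1·(75.09 − 60)^(-0.07551) = 288.1·15.09^(-0.07551) = 288.1·0.81470 = 234.715.
B = 255 by definition for t > 66.
Rounded: (230, 235, 255).

(230, 235, 255)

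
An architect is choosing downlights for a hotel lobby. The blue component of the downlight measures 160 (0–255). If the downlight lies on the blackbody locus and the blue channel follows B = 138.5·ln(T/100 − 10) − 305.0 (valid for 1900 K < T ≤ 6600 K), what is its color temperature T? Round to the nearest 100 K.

3900 K

ln(t − 10) = (160 + 305.0) / 138.5 = 3.3574.
t − 10 = e^3.3574 = 28.714, so t = 38.714.
T = 100·t = 3871 K → 3900 K to the nearest 100 K.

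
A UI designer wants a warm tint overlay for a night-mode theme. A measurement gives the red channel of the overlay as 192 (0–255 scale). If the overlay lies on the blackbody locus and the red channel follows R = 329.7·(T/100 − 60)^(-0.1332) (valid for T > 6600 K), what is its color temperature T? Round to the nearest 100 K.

11800 K

(t − 60)^(-0.1332) = 192/329.7 = 0.58235.
t − 60 = 0.58235^(1/-0.1332) = 0.58235^(-7.508) = 57.929, so t = 117.929.
T = 100·t = 11793 K → 11800 K to the nearest 100 K.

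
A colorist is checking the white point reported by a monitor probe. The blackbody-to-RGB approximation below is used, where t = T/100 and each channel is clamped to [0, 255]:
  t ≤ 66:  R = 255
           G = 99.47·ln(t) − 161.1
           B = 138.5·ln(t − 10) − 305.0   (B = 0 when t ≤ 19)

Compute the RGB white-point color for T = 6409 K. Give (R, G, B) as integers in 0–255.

t = 6409/100 = 64.09; the t ≤ 66 branch applies.
R = 255 by definition for t ≤ 66.
G = 99.47·ln 64.09 − 161.1 = 99.47·4.1603 − 161.1 = 252.724.
B = 138.5·ln(64.09 − 10) − 305.0 = 138.5·ln 54.09 − 305.0 = 138.5·3.9906 − 305.0 = 247.705.
Rounded: (255, 253, 248).

(255, 253, 248)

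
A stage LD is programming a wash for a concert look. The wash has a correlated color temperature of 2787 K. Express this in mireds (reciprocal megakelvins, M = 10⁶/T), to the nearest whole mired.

359 mireds

M = 10⁶ / 2787 = 358.809 → 359 mireds.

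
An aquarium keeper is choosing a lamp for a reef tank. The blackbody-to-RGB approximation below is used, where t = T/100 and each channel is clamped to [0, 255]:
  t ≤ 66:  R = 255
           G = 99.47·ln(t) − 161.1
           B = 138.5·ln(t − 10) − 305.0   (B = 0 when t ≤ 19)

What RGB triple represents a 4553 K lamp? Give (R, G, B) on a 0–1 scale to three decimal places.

(1.000, 0.858, 0.743)

t = 4553/100 = 45.53; the t ≤ 66 branch applies.
R = 255 by definition for t ≤ 66.
G = 99.47·ln 45.53 − 161.1 = 99.47·3.8184 − 161.1 = 218.713.
B = 138.5·ln(45.53 − 10) − 305.0 = 138.5·ln 35.53 − 305.0 = 138.5·3.5704 − 305.0 = 189.497.
Dividing each by 255: (1.0000, 0.8577, 0.7431) → (1.000, 0.858, 0.743).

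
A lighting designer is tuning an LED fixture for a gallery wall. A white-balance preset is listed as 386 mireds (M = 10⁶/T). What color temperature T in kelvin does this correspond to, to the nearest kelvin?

T = 10⁶ / 386 = 2590.67 K → 2591 K.

2591 K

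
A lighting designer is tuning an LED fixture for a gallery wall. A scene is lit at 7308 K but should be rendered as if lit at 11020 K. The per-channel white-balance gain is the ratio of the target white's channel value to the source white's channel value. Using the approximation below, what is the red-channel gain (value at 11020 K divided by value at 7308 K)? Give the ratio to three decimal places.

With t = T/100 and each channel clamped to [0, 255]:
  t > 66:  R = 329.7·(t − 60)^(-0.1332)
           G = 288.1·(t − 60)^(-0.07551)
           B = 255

At 7308 K (t = 73.08):
  R = 329.7·(73.08 − 60)^(-0.1332) = 329.7·13.08^(-0.1332) = 329.7·0.71002 = 234.092.
At 11020 K (t = 110.2):
  R = 329.7·(110.2 − 60)^(-0.1332) = 329.7·50.2^(-0.1332) = 329.7·0.59356 = 195.697.
Gain = 195.697 / 234.092 = 0.8360 → 0.836.

0.836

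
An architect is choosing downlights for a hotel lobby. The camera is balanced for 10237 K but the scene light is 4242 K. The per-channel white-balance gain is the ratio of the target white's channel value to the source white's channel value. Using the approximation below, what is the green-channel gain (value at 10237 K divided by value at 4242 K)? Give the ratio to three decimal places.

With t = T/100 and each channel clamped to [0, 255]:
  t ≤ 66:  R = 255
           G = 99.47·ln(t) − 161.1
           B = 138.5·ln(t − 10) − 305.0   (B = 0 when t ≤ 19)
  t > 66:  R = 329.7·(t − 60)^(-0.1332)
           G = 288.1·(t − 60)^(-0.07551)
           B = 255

At 4242 K (t = 42.42):
  G = 99.47·ln 42.42 − 161.1 = 99.47·3.7476 − 161.1 = 211.676.
At 10237 K (t = 102.37):
  G = 288.1·(102.37 − 60)^(-0.07551) = 288.1·42.37^(-0.07551) = 288.1·0.75360 = 217.112.
Gain = 217.112 / 211.676 = 1.0257 → 1.026.

1.026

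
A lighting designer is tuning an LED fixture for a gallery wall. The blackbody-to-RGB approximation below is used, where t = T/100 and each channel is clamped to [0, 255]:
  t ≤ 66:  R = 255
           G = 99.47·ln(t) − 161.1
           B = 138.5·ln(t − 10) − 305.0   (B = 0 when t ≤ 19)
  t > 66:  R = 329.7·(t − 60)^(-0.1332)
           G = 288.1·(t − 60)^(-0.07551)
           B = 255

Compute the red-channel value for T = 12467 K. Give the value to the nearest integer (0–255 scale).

t = 12467/100 = 124.67; the t > 66 branch applies.
R = 329.7·(124.67 − 60)^(-0.1332) = 329.7·64.67^(-0.1332) = 329.7·0.57387 = 189.205.
Rounded: 189.

189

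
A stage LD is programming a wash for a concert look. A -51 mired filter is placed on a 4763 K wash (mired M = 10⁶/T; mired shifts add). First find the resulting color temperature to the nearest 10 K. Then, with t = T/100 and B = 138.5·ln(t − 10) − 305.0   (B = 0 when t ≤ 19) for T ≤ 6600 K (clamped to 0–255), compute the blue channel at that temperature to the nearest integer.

M_in = 10⁶/4763 = 209.95; M_out = 209.95 + (-51) = 158.95.
T_out = 10⁶/158.95 = 6291.2 K → 6290 K; t = 62.9.
B = 138.5·ln(62.9 − 10) − 305.0 = 138.5·ln 52.9 − 305.0 = 138.5·3.9684 − 305.0 = 244.624.
Rounded: 245.

245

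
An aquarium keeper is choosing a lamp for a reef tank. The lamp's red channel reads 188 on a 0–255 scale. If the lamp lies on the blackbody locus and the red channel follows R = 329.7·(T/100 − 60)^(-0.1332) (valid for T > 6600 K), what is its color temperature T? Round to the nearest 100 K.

(t − 60)^(-0.1332) = 188/329.7 = 0.57022.
t − 60 = 0.57022^(1/-0.1332) = 0.57022^(-7.508) = 67.848, so t = 127.848.
T = 100·t = 12785 K → 12800 K to the nearest 100 K.

12800 K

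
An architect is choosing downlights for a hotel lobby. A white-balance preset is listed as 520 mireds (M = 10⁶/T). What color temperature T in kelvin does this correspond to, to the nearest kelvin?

T = 10⁶ / 520 = 1923.08 K → 1923 K.

1923 K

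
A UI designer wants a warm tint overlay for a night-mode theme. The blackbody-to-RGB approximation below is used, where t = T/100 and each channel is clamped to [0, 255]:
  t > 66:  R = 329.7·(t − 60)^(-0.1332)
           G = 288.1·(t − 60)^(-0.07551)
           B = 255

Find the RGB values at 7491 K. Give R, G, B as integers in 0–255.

R=230, G=235, B=255

t = 7491/100 = 74.91; the t > 66 branch applies.
R = 329.7·(74.91 − 60)^(-0.1332) = 329.7·14.91^(-0.1332) = 329.7·0.69774 = 230.044.
G = 288.1·(74.91 − 60)^(-0.07551) = 288.1·14.91^(-0.07551) = 288.1·0.81544 = 234.928.
B = 255 by definition for t > 66.
Rounded: (230, 235, 255).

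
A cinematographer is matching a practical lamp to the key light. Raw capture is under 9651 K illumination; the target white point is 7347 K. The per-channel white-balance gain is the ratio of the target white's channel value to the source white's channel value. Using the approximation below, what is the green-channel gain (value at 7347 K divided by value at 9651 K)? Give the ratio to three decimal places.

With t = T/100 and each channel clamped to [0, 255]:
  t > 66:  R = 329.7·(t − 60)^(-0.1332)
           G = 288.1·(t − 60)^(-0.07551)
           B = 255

At 9651 K (t = 96.51):
  G = 288.1·(96.51 − 60)^(-0.07551) = 288.1·36.51^(-0.07551) = 288.1·0.76212 = 219.566.
At 7347 K (t = 73.47):
  G = 288.1·(73.47 − 60)^(-0.07551) = 288.1·13.47^(-0.07551) = 288.1·0.82172 = 236.736.
Gain = 236.736 / 219.566 = 1.0782 → 1.078.

1.078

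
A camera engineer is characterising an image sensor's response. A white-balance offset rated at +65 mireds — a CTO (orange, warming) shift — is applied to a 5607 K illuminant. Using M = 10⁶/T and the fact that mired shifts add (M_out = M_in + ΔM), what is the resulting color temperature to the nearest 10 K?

4110 K

M_in = 10⁶/5607 = 178.35 mireds.
M_out = 178.35 + (+65) = 243.35 mireds.
T_out = 10⁶/243.35 = 4109.3 K → 4110 K.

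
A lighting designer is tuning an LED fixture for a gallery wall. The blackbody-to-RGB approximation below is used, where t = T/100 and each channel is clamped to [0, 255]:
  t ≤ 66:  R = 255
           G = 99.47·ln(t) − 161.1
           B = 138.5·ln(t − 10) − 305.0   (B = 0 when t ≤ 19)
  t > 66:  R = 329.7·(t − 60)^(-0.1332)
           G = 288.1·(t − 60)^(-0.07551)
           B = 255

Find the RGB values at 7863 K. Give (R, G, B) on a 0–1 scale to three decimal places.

(0.876, 0.906, 1.000)

t = 7863/100 = 78.63; the t > 66 branch applies.
R = 329.7·(78.63 − 60)^(-0.1332) = 329.7·18.63^(-0.1332) = 329.7·0.67734 = 223.319.
G = 288.1·(78.63 − 60)^(-0.07551) = 288.1·18.63^(-0.07551) = 288.1·0.80184 = 231.009.
B = 255 by definition for t > 66.
Dividing each by 255: (0.8758, 0.9059, 1.0000) → (0.876, 0.906, 1.000).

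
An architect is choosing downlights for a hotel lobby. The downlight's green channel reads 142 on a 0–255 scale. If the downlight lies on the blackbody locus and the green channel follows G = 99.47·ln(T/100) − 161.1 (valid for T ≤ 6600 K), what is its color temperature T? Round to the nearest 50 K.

ln t = (142 + 161.1) / 99.47 = 3.0471.
t = e^3.0471 = 21.055.
T = 100·t = 2106 K → 2100 K to the nearest 50 K.

2100 K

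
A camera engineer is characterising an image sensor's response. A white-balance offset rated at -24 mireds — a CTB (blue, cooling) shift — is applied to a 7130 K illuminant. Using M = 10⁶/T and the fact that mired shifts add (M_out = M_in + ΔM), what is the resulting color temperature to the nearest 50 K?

8600 K

M_in = 10⁶/7130 = 140.25 mireds.
M_out = 140.25 + (-24) = 116.25 mireds.
T_out = 10⁶/116.25 = 8602.0 K → 8600 K.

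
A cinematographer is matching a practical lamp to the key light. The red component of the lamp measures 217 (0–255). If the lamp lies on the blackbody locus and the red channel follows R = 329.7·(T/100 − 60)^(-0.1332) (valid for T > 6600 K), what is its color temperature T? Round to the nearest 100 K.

(t − 60)^(-0.1332) = 217/329.7 = 0.65817.
t − 60 = 0.65817^(1/-0.1332) = 0.65817^(-7.508) = 23.110, so t = 83.110.
T = 100·t = 8311 K → 8300 K to the nearest 100 K.

8300 K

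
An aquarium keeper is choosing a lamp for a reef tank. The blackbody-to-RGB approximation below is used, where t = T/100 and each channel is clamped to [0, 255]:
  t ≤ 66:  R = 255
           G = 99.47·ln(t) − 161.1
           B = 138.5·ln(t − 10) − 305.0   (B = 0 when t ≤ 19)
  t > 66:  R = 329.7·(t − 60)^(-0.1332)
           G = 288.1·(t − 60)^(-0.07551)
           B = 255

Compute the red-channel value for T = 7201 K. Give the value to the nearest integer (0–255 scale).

t = 7201/100 = 72.01; the t > 66 branch applies.
R = 329.7·(72.01 − 60)^(-0.1332) = 329.7·12.01^(-0.1332) = 329.7·0.71813 = 236.768.
Rounded: 237.

237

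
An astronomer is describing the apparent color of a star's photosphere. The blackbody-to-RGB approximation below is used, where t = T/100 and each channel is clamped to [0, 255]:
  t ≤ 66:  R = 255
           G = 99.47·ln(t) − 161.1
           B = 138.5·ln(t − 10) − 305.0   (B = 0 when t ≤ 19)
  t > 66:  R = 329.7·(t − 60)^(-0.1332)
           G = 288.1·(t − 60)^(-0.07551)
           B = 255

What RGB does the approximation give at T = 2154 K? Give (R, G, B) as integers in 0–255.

t = 2154/100 = 21.54; the t ≤ 66 branch applies.
R = 255 by definition for t ≤ 66.
G = 99.47·ln 21.54 − 161.1 = 99.47·3.0699 − 161.1 = 144.264.
B = 138.5·ln(21.54 − 10) − 305.0 = 138.5·ln 11.54 − 305.0 = 138.5·2.4458 − 305.0 = 33.746.
Rounded: (255, 144, 34).

(255, 144, 34)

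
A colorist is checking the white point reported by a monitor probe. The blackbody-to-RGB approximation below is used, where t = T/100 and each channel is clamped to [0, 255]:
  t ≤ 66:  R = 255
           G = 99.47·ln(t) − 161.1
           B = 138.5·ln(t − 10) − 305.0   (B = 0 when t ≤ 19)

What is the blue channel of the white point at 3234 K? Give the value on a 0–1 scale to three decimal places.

0.491

t = 3234/100 = 32.34; the t ≤ 66 branch applies.
B = 138.5·ln(32.34 − 10) − 305.0 = 138.5·ln 22.34 − 305.0 = 138.5·3.1064 − 305.0 = 125.233.
On a 0–1 scale: 125.233/255 = 0.4911 → 0.491.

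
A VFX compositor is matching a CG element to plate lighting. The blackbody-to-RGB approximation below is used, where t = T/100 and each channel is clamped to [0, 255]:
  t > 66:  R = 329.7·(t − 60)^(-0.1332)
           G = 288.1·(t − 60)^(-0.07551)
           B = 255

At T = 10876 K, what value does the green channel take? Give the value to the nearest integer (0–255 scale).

t = 10876/100 = 108.76; the t > 66 branch applies.
G = 288.1·(108.76 − 60)^(-0.07551) = 288.1·48.76^(-0.07551) = 288.1·0.74565 = 214.821.
Rounded: 215.

215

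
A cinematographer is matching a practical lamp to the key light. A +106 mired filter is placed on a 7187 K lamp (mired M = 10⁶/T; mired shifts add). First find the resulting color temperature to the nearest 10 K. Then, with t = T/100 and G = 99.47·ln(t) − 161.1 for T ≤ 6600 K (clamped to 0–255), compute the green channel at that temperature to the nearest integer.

M_in = 10⁶/7187 = 139.14; M_out = 139.14 + (+106) = 245.14.
T_out = 10⁶/245.14 = 4079.3 K → 4080 K; t = 40.8.
G = 99.47·ln 40.8 − 161.1 = 99.47·3.7087 − 161.1 = 207.803.
Rounded: 208.

208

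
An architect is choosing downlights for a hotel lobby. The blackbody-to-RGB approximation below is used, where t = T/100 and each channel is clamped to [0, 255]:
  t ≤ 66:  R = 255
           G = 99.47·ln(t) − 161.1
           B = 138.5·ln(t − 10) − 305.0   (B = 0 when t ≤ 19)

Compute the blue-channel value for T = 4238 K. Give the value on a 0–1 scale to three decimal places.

t = 4238/100 = 42.38; the t ≤ 66 branch applies.
B = 138.5·ln(42.38 − 10) − 305.0 = 138.5·ln 32.38 − 305.0 = 138.5·3.4775 − 305.0 = 176.639.
On a 0–1 scale: 176.639/255 = 0.6927 → 0.693.

0.693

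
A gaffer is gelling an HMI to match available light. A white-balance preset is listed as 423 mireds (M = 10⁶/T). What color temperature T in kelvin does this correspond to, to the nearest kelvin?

T = 10⁶ / 423 = 2364.07 K → 2364 K.

2364 K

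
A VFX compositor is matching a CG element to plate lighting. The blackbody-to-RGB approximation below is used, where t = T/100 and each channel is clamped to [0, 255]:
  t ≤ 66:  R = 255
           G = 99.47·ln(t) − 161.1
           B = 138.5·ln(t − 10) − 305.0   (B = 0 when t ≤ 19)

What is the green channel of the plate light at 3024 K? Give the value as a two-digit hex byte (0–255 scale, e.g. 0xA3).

t = 3024/100 = 30.24; the t ≤ 66 branch applies.
G = 99.47·ln 30.24 − 161.1 = 99.47·3.4092 − 161.1 = 178.010.
Rounded: 178; in hex, 0xB2.

0xB2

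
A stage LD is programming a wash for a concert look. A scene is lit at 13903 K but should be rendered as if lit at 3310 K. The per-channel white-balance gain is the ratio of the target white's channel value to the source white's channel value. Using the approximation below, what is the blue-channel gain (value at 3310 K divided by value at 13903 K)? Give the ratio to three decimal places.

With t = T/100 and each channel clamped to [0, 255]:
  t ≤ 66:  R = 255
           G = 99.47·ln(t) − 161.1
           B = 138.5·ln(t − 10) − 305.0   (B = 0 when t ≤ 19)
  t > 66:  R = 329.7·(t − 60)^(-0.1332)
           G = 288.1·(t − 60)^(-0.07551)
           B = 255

0.509

At 13903 K (t = 139.03):
  B = 255 by definition for t > 66.
At 3310 K (t = 33.1):
  B = 138.5·ln(33.1 − 10) − 305.0 = 138.5·ln 23.1 − 305.0 = 138.5·3.1398 − 305.0 = 129.867.
Gain = 129.867 / 255.000 = 0.5093 → 0.509.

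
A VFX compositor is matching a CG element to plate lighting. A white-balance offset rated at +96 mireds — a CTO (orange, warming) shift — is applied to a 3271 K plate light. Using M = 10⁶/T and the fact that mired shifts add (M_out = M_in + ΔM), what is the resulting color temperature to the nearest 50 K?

2500 K

M_in = 10⁶/3271 = 305.72 mireds.
M_out = 305.72 + (+96) = 401.72 mireds.
T_out = 10⁶/401.72 = 2489.3 K → 2500 K.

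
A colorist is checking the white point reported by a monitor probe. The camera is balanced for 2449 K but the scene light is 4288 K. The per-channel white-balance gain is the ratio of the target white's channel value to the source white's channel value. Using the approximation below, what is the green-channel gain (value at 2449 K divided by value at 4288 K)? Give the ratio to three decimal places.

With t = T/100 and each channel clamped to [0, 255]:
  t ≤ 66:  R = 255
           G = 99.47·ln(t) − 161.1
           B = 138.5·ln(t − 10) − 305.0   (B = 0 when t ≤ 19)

At 4288 K (t = 42.88):
  G = 99.47·ln 42.88 − 161.1 = 99.47·3.7584 − 161.1 = 212.749.
At 2449 K (t = 24.49):
  G = 99.47·ln 24.49 − 161.1 = 99.47·3.1983 − 161.1 = 157.031.
Gain = 157.031 / 212.749 = 0.7381 → 0.738.

0.738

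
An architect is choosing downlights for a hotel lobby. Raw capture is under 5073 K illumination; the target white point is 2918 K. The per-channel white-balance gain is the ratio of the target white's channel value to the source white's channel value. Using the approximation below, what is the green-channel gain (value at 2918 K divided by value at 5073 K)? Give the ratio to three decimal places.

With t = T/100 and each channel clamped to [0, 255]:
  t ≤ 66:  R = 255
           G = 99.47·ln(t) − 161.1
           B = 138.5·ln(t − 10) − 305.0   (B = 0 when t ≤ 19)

0.760

At 5073 K (t = 50.73):
  G = 99.47·ln 50.73 − 161.1 = 99.47·3.9265 − 161.1 = 229.471.
At 2918 K (t = 29.18):
  G = 99.47·ln 29.18 − 161.1 = 99.47·3.3735 − 161.1 = 174.460.
Gain = 174.460 / 229.471 = 0.7603 → 0.760.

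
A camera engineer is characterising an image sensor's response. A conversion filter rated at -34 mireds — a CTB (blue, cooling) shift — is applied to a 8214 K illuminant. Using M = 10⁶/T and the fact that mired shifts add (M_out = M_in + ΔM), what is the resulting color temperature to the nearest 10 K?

M_in = 10⁶/8214 = 121.74 mireds.
M_out = 121.74 + (-34) = 87.74 mireds.
T_out = 10⁶/87.74 = 11396.9 K → 11400 K.

11400 K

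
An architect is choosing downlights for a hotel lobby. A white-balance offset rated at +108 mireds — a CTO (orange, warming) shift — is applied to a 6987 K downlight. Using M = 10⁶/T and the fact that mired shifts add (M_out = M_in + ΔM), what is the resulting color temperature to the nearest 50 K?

M_in = 10⁶/6987 = 143.12 mireds.
M_out = 143.12 + (+108) = 251.12 mireds.
T_out = 10⁶/251.12 = 3982.1 K → 4000 K.

4000 K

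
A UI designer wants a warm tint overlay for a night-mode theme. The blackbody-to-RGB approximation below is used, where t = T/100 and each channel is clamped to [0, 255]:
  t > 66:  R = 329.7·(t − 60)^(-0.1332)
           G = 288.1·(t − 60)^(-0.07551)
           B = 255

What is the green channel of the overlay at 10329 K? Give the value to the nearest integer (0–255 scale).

t = 10329/100 = 103.29; the t > 66 branch applies.
G = 288.1·(103.29 − 60)^(-0.07551) = 288.1·43.29^(-0.07551) = 288.1·0.75238 = 216.760.
Rounded: 217.

217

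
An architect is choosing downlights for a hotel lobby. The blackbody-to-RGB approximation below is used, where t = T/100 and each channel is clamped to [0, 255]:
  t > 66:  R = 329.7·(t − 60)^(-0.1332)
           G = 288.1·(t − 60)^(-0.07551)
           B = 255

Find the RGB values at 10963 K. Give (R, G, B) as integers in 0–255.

(196, 215, 255)

t = 10963/100 = 109.63; the t > 66 branch applies.
R = 329.7·(109.63 − 60)^(-0.1332) = 329.7·49.63^(-0.1332) = 329.7·0.59447 = 195.995.
G = 288.1·(109.63 − 60)^(-0.07551) = 288.1·49.63^(-0.07551) = 288.1·0.74465 = 214.535.
B = 255 by definition for t > 66.
Rounded: (196, 215, 255).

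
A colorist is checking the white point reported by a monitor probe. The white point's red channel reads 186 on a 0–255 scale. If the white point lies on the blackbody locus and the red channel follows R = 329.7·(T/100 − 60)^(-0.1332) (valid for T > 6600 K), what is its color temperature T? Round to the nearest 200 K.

(t − 60)^(-0.1332) = 186/329.7 = 0.56415.
t − 60 = 0.56415^(1/-0.1332) = 0.56415^(-7.508) = 73.521, so t = 133.521.
T = 100·t = 13352 K → 13400 K to the nearest 200 K.

13400 K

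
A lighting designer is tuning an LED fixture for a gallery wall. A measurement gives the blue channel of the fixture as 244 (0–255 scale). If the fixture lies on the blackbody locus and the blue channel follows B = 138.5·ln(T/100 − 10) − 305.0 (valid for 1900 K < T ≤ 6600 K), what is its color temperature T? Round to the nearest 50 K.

ln(t − 10) = (244 + 305.0) / 138.5 = 3.9639.
t − 10 = e^3.9639 = 52.662, so t = 62.662.
T = 100·t = 6266 K → 6250 K to the nearest 50 K.

6250 K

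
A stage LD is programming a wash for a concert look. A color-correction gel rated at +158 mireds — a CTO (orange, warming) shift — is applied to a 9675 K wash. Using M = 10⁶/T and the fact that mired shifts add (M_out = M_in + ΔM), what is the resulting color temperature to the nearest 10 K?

3830 K

M_in = 10⁶/9675 = 103.36 mireds.
M_out = 103.36 + (+158) = 261.36 mireds.
T_out = 10⁶/261.36 = 3826.2 K → 3830 K.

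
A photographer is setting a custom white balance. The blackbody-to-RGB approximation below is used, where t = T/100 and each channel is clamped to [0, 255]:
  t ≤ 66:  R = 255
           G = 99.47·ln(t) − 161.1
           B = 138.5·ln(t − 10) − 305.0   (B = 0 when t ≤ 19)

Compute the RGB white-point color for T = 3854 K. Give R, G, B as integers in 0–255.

R=255, G=202, B=159

t = 3854/100 = 38.54; the t ≤ 66 branch applies.
R = 255 by definition for t ≤ 66.
G = 99.47·ln 38.54 − 161.1 = 99.47·3.6517 − 161.1 = 202.134.
B = 138.5·ln(38.54 − 10) − 305.0 = 138.5·ln 28.54 − 305.0 = 138.5·3.3513 − 305.0 = 159.156.
Rounded: (255, 202, 159).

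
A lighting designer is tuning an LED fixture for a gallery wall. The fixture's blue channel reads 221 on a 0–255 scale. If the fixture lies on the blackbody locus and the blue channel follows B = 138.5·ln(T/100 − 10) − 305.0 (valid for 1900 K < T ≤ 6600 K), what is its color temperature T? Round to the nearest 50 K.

5450 K

ln(t − 10) = (221 + 305.0) / 138.5 = 3.7978.
t − 10 = e^3.7978 = 44.604, so t = 54.604.
T = 100·t = 5460 K → 5450 K to the nearest 50 K.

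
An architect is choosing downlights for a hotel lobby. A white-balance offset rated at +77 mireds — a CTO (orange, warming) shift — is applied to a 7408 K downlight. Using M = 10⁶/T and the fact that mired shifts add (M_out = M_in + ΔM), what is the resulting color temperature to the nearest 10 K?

M_in = 10⁶/7408 = 134.99 mireds.
M_out = 134.99 + (+77) = 211.99 mireds.
T_out = 10⁶/211.99 = 4717.2 K → 4720 K.

4720 K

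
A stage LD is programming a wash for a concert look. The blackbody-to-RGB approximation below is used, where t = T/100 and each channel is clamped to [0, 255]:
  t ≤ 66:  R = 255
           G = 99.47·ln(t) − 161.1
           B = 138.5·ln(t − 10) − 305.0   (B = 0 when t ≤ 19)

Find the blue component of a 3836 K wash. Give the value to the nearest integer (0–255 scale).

158

t = 3836/100 = 38.36; the t ≤ 66 branch applies.
B = 138.5·ln(38.36 − 10) − 305.0 = 138.5·ln 28.36 − 305.0 = 138.5·3.3450 − 305.0 = 158.280.
Rounded: 158.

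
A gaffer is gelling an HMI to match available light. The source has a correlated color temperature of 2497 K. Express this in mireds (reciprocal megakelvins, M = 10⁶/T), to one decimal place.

400.5 mireds

M = 10⁶ / 2497 = 400.481 → 400.5 mireds.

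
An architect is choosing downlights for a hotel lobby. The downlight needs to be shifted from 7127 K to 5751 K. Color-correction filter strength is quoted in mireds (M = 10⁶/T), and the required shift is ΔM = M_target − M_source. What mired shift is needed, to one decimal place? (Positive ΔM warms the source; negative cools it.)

M_source = 10⁶/7127 = 140.311; M_target = 10⁶/5751 = 173.883.
ΔM = 173.883 − 140.311 = 33.571 → +33.6 mireds, a warming shift.

+33.6 mireds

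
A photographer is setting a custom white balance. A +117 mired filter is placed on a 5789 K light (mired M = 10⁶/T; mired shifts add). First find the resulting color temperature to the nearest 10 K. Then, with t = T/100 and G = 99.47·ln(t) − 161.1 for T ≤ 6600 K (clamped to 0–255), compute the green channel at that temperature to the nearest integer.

M_in = 10⁶/5789 = 172.74; M_out = 172.74 + (+117) = 289.74.
T_out = 10⁶/289.74 = 3451.4 K → 3450 K; t = 34.5.
G = 99.47·ln 34.5 − 161.1 = 99.47·3.5410 − 161.1 = 191.119.
Rounded: 191.

191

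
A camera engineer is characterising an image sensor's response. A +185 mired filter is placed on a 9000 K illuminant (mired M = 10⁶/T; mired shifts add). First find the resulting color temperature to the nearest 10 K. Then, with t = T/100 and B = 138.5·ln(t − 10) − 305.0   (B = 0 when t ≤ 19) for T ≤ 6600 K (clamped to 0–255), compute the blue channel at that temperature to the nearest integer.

134

M_in = 10⁶/9000 = 111.11; M_out = 111.11 + (+185) = 296.11.
T_out = 10⁶/296.11 = 3377.1 K → 3380 K; t = 33.8.
B = 138.5·ln(33.8 − 10) − 305.0 = 138.5·ln 23.8 − 305.0 = 138.5·3.1697 − 305.0 = 134.001.
Rounded: 134.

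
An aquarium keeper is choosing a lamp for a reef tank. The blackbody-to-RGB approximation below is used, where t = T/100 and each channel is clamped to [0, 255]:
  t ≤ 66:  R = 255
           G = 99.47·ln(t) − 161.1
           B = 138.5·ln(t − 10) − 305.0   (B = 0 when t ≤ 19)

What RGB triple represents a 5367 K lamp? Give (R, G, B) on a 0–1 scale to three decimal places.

(1.000, 0.922, 0.855)

t = 5367/100 = 53.67; the t ≤ 66 branch applies.
R = 255 by definition for t ≤ 66.
G = 99.47·ln 53.67 − 161.1 = 99.47·3.9829 − 161.1 = 235.075.
B = 138.5·ln(53.67 − 10) − 305.0 = 138.5·ln 43.67 − 305.0 = 138.5·3.7767 − 305.0 = 218.068.
Dividing each by 255: (1.0000, 0.9219, 0.8552) → (1.000, 0.922, 0.855).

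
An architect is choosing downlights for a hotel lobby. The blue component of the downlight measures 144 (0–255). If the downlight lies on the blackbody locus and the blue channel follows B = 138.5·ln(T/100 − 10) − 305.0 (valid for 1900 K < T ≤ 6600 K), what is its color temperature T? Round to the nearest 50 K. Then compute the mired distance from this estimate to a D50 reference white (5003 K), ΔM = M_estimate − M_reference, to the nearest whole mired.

ln(t − 10) = (144 + 305.0) / 138.5 = 3.2419.
t − 10 = e^3.2419 = 25.582, so t = 35.582.
T = 100·t = 3558 K → 3550 K to the nearest 50 K.
M_estimate = 10⁶/3550 = 281.69; M_reference = 10⁶/5003 = 199.88.
ΔM = 281.69 − 199.88 = 81.81 → +82 mireds.

+82 mireds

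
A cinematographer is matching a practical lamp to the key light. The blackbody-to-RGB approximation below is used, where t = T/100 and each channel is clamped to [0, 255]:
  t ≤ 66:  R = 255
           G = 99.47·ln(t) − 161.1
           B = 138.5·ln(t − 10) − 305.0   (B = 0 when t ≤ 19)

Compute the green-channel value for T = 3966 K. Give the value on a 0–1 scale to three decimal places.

0.804

t = 3966/100 = 39.66; the t ≤ 66 branch applies.
G = 99.47·ln 39.66 − 161.1 = 99.47·3.6803 − 161.1 = 204.984.
On a 0–1 scale: 204.984/255 = 0.8039 → 0.804.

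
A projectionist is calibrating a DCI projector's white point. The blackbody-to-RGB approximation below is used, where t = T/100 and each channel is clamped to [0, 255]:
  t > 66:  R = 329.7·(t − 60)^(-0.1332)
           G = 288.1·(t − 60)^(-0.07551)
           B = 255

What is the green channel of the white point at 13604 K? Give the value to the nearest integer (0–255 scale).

t = 13604/100 = 136.04; the t > 66 branch applies.
G = 288.1·(136.04 − 60)^(-0.07551) = 288.1·76.04^(-0.07551) = 288.1·0.72105 = 207.733.
Rounded: 208.

208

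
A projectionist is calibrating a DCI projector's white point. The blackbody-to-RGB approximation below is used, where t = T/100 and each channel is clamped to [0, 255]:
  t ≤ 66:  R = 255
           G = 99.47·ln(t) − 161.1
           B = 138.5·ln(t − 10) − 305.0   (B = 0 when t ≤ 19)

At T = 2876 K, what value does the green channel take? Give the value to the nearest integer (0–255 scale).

173

t = 2876/100 = 28.76; the t ≤ 66 branch applies.
G = 99.47·ln 28.76 − 161.1 = 99.47·3.3590 − 161.1 = 173.018.
Rounded: 173.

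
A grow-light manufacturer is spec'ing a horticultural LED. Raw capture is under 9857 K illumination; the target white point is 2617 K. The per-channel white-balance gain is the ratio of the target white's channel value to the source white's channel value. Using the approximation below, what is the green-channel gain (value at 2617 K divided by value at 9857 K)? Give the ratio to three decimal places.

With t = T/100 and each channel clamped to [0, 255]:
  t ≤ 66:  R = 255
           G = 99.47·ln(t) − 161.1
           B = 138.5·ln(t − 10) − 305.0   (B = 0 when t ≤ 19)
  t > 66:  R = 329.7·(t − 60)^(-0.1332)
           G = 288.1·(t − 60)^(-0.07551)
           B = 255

0.748

At 9857 K (t = 98.57):
  G = 288.1·(98.57 − 60)^(-0.07551) = 288.1·38.57^(-0.07551) = 288.1·0.75897 = 218.658.
At 2617 K (t = 26.17):
  G = 99.47·ln 26.17 − 161.1 = 99.47·3.2646 − 161.1 = 163.631.
Gain = 163.631 / 218.658 = 0.7483 → 0.748.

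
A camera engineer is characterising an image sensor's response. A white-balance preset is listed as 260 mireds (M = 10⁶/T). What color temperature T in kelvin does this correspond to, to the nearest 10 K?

3850 K

T = 10⁶ / 260 = 3846.15 K → 3850 K.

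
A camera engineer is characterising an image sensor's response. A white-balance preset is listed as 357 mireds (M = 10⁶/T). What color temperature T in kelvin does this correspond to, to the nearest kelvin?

2801 K

T = 10⁶ / 357 = 2801.12 K → 2801 K.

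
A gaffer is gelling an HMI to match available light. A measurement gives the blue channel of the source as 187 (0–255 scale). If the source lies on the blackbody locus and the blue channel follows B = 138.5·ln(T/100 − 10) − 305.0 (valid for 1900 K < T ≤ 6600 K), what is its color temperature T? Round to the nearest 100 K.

ln(t − 10) = (187 + 305.0) / 138.5 = 3.5523.
t − 10 = e^3.5523 = 34.895, so t = 44.895.
T = 100·t = 4490 K → 4500 K to the nearest 100 K.

4500 K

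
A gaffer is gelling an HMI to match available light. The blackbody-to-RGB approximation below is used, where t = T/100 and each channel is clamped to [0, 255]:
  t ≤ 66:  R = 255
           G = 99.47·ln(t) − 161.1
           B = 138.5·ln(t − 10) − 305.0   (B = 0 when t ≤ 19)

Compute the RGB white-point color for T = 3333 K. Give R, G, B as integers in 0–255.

R=255, G=188, B=131

t = 3333/100 = 33.33; the t ≤ 66 branch applies.
R = 255 by definition for t ≤ 66.
G = 99.47·ln 33.33 − 161.1 = 99.47·3.5065 − 161.1 = 187.687.
B = 138.5·ln(33.33 − 10) − 305.0 = 138.5·ln 23.33 − 305.0 = 138.5·3.1497 − 305.0 = 131.239.
Rounded: (255, 188, 131).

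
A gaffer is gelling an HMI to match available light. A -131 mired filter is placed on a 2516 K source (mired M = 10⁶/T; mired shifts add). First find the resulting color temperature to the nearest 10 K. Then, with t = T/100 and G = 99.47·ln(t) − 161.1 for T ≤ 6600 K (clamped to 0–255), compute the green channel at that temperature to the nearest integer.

M_in = 10⁶/2516 = 397.46; M_out = 397.46 + (-131) = 266.46.
T_out = 10⁶/266.46 = 3753.0 K → 3750 K; t = 37.5.
G = 99.47·ln 37.5 − 161.1 = 99.47·3.6243 − 161.1 = 199.413.
Rounded: 199.

199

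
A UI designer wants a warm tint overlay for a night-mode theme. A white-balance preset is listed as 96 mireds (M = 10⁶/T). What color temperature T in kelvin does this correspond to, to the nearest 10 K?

10420 K

T = 10⁶ / 96 = 10416.67 K → 10420 K.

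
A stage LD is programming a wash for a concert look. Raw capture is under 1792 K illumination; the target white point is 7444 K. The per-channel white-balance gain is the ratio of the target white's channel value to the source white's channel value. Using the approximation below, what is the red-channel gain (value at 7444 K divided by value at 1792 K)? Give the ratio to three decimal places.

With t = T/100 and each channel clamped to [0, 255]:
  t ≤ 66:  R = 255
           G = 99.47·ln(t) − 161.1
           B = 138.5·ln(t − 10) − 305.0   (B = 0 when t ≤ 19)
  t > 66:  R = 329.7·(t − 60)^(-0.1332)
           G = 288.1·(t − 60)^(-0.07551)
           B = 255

At 1792 K (t = 17.92):
  R = 255 by definition for t ≤ 66.
At 7444 K (t = 74.44):
  R = 329.7·(74.44 − 60)^(-0.1332) = 329.7·14.44^(-0.1332) = 329.7·0.70072 = 231.028.
Gain = 231.028 / 255.000 = 0.9060 → 0.906.

0.906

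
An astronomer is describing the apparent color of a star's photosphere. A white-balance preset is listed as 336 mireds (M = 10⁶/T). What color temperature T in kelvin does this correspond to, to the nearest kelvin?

T = 10⁶ / 336 = 2976.19 K → 2976 K.

2976 K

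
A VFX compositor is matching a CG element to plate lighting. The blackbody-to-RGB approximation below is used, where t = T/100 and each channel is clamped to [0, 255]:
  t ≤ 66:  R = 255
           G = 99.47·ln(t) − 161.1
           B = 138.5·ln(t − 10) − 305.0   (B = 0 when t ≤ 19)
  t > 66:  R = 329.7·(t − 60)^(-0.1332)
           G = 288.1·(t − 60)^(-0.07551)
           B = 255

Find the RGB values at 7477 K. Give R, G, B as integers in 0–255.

t = 7477/100 = 74.77; the t > 66 branch applies.
R = 329.7·(74.77 − 60)^(-0.1332) = 329.7·14.77^(-0.1332) = 329.7·0.69862 = 230.334.
G = 288.1·(74.77 − 60)^(-0.07551) = 288.1·14.77^(-0.07551) = 288.1·0.81602 = 235.095.
B = 255 by definition for t > 66.
Rounded: (230, 235, 255).

R=230, G=235, B=255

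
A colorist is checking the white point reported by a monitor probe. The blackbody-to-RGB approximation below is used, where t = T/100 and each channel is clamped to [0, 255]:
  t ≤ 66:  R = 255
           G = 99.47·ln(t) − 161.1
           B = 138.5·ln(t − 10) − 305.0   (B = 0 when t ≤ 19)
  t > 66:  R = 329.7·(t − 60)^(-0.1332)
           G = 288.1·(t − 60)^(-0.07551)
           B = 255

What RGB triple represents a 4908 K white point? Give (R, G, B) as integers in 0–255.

(255, 226, 203)

t = 4908/100 = 49.08; the t ≤ 66 branch applies.
R = 255 by definition for t ≤ 66.
G = 99.47·ln 49.08 − 161.1 = 99.47·3.8935 − 161.1 = 226.182.
B = 138.5·ln(49.08 − 10) − 305.0 = 138.5·ln 39.08 − 305.0 = 138.5·3.6656 − 305.0 = 202.687.
Rounded: (255, 226, 203).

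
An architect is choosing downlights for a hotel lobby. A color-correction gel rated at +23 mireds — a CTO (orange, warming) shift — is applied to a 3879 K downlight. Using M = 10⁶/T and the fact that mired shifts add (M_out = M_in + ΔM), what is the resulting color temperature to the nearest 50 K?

3550 K

M_in = 10⁶/3879 = 257.80 mireds.
M_out = 257.80 + (+23) = 280.80 mireds.
T_out = 10⁶/280.80 = 3561.3 K → 3550 K.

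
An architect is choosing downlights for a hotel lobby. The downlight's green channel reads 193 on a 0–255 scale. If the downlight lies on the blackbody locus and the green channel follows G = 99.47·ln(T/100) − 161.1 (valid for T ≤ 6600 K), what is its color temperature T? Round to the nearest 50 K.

3500 K

ln t = (193 + 161.1) / 99.47 = 3.5599.
t = e^3.5599 = 35.159.
T = 100·t = 3516 K → 3500 K to the nearest 50 K.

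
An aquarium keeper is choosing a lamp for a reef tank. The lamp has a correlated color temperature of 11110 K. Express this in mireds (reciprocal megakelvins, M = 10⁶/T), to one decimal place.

90.0 mireds

M = 10⁶ / 11110 = 90.009 → 90.0 mireds.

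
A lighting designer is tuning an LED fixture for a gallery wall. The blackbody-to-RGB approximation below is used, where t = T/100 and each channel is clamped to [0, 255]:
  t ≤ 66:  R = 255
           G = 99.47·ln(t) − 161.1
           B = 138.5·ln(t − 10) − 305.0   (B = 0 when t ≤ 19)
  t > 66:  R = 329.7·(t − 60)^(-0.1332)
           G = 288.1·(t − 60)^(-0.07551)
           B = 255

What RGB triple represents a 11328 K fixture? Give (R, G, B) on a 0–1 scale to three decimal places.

t = 11328/100 = 113.28; the t > 66 branch applies.
R = 329.7·(113.28 − 60)^(-0.1332) = 329.7·53.28^(-0.1332) = 329.7·0.58887 = 194.151.
G = 288.1·(113.28 − 60)^(-0.07551) = 288.1·53.28^(-0.07551) = 288.1·0.74067 = 213.388.
B = 255 by definition for t > 66.
Dividing each by 255: (0.7614, 0.8368, 1.0000) → (0.761, 0.837, 1.000).

(0.761, 0.837, 1.000)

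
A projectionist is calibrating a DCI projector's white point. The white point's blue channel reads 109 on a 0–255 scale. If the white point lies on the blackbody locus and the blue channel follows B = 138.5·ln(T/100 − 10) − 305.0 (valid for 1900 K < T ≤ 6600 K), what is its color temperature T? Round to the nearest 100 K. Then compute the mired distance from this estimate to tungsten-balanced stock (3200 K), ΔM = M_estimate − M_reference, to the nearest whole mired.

ln(t − 10) = (109 + 305.0) / 138.5 = 2.9892.
t − 10 = e^2.9892 = 19.869, so t = 29.869.
T = 100·t = 2987 K → 3000 K to the nearest 100 K.
M_estimate = 10⁶/3000 = 333.33; M_reference = 10⁶/3200 = 312.50.
ΔM = 333.33 − 312.50 = 20.83 → +21 mireds.

+21 mireds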